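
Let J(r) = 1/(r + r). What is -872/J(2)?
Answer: -3488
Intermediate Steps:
J(r) = 1/(2*r)
-872/J(2) = -872/((½)/2) = -872/((½)*(½)) = -872/¼ = -872*4 = -3488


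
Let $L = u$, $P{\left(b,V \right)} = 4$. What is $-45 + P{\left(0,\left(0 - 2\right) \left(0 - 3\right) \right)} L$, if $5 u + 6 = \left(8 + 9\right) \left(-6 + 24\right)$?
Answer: $195$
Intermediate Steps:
$u = 60$ ($u = - \frac{6}{5} + \frac{\left(8 + 9\right) \left(-6 + 24\right)}{5} = - \frac{6}{5} + \frac{17 \cdot 18}{5} = - \frac{6}{5} + \frac{1}{5} \cdot 306 = - \frac{6}{5} + \frac{306}{5} = 60$)
$L = 60$
$-45 + P{\left(0,\left(0 - 2\right) \left(0 - 3\right) \right)} L = -45 + 4 \cdot 60 = -45 + 240 = 195$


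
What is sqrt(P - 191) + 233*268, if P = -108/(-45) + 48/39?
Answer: 62444 + I*sqrt(791635)/65 ≈ 62444.0 + 13.688*I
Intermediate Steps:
P = 236/65 (P = -108*(-1/45) + 48*(1/39) = 12/5 + 16/13 = 236/65 ≈ 3.6308)
sqrt(P - 191) + 233*268 = sqrt(236/65 - 191) + 233*268 = sqrt(-12179/65) + 62444 = I*sqrt(791635)/65 + 62444 = 62444 + I*sqrt(791635)/65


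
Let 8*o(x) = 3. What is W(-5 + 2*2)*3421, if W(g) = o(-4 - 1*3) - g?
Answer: 37631/8 ≈ 4703.9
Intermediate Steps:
o(x) = 3/8 (o(x) = (⅛)*3 = 3/8)
W(g) = 3/8 - g
W(-5 + 2*2)*3421 = (3/8 - (-5 + 2*2))*3421 = (3/8 - (-5 + 4))*3421 = (3/8 - 1*(-1))*3421 = (3/8 + 1)*3421 = (11/8)*3421 = 37631/8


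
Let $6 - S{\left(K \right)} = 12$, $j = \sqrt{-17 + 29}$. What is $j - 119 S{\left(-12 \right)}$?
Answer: $714 + 2 \sqrt{3} \approx 717.46$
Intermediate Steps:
$j = 2 \sqrt{3}$ ($j = \sqrt{12} = 2 \sqrt{3} \approx 3.4641$)
$S{\left(K \right)} = -6$ ($S{\left(K \right)} = 6 - 12 = -6$)
$j - 119 S{\left(-12 \right)} = 2 \sqrt{3} - -714 = 2 \sqrt{3} + 714 = 714 + 2 \sqrt{3}$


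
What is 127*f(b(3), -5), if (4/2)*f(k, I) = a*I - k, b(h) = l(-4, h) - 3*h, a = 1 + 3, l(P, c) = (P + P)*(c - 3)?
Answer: -1397/2 ≈ -698.50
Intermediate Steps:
l(P, c) = 2*P*(-3 + c) (l(P, c) = (2*P)*(-3 + c) = 2*P*(-3 + c))
a = 4
b(h) = 24 - 11*h (b(h) = 2*(-4)*(-3 + h) - 3*h = (24 - 8*h) - 3*h = 24 - 11*h)
f(k, I) = 2*I - k/2 (f(k, I) = (4*I - k)/2 = (-k + 4*I)/2 = 2*I - k/2)
127*f(b(3), -5) = 127*(2*(-5) - (24 - 11*3)/2) = 127*(-10 - (24 - 33)/2) = 127*(-10 - ½*(-9)) = 127*(-10 + 9/2) = 127*(-11/2) = -1397/2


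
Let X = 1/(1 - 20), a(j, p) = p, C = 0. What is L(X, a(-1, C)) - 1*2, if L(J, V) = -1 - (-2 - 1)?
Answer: 0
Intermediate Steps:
X = -1/19 (X = 1/(-19) = -1/19 ≈ -0.052632)
L(J, V) = 2 (L(J, V) = -1 - 1*(-3) = -1 + 3 = 2)
L(X, a(-1, C)) - 1*2 = 2 - 1*2 = 2 - 2 = 0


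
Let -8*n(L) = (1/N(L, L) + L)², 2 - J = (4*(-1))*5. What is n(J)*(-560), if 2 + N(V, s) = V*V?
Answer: 3936310875/116162 ≈ 33886.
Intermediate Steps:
N(V, s) = -2 + V² (N(V, s) = -2 + V*V = -2 + V²)
J = 22 (J = 2 - 4*(-1)*5 = 2 - (-4)*5 = 2 - 1*(-20) = 2 + 20 = 22)
n(L) = -(L + 1/(-2 + L²))²/8 (n(L) = -(1/(-2 + L²) + L)²/8 = -(L + 1/(-2 + L²))²/8)
n(J)*(-560) = -(1 + 22*(-2 + 22²))²/(8*(-2 + 22²)²)*(-560) = -(1 + 22*(-2 + 484))²/(8*(-2 + 484)²)*(-560) = -⅛*(1 + 22*482)²/482²*(-560) = -⅛*(1 + 10604)²*1/232324*(-560) = -⅛*10605²*1/232324*(-560) = -⅛*112466025*1/232324*(-560) = -112466025/1858592*(-560) = 3936310875/116162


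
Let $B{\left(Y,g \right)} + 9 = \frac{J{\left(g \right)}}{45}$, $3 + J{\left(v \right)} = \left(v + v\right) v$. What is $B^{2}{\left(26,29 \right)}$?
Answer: $\frac{1623076}{2025} \approx 801.52$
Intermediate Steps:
$J{\left(v \right)} = -3 + 2 v^{2}$ ($J{\left(v \right)} = -3 + \left(v + v\right) v = -3 + 2 v v = -3 + 2 v^{2}$)
$B{\left(Y,g \right)} = - \frac{136}{15} + \frac{2 g^{2}}{45}$ ($B{\left(Y,g \right)} = -9 + \frac{-3 + 2 g^{2}}{45} = -9 + \left(-3 + 2 g^{2}\right) \frac{1}{45} = -9 + \left(- \frac{1}{15} + \frac{2 g^{2}}{45}\right) = - \frac{136}{15} + \frac{2 g^{2}}{45}$)
$B^{2}{\left(26,29 \right)} = \left(- \frac{136}{15} + \frac{2 \cdot 29^{2}}{45}\right)^{2} = \left(- \frac{136}{15} + \frac{2}{45} \cdot 841\right)^{2} = \left(- \frac{136}{15} + \frac{1682}{45}\right)^{2} = \left(\frac{1274}{45}\right)^{2} = \frac{1623076}{2025}$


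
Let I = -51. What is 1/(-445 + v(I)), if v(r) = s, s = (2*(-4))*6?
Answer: -1/493 ≈ -0.0020284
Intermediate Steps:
s = -48 (s = -8*6 = -48)
v(r) = -48
1/(-445 + v(I)) = 1/(-445 - 48) = 1/(-493) = -1/493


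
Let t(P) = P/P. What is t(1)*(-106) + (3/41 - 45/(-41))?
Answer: -4298/41 ≈ -104.83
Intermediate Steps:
t(P) = 1
t(1)*(-106) + (3/41 - 45/(-41)) = 1*(-106) + (3/41 - 45/(-41)) = -106 + (3*(1/41) - 45*(-1/41)) = -106 + (3/41 + 45/41) = -106 + 48/41 = -4298/41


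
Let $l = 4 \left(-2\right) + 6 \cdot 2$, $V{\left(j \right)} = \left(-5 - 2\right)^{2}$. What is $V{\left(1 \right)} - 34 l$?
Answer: $-87$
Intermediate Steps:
$V{\left(j \right)} = 49$ ($V{\left(j \right)} = \left(-7\right)^{2} = 49$)
$l = 4$ ($l = -8 + 12 = 4$)
$V{\left(1 \right)} - 34 l = 49 - 136 = -87$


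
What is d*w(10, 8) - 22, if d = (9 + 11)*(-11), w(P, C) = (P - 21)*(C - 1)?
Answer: 16918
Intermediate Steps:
w(P, C) = (-1 + C)*(-21 + P) (w(P, C) = (-21 + P)*(-1 + C) = (-1 + C)*(-21 + P))
d = -220 (d = 20*(-11) = -220)
d*w(10, 8) - 22 = -220*(21 - 1*10 - 21*8 + 8*10) - 22 = -220*(21 - 10 - 168 + 80) - 22 = -220*(-77) - 22 = 16940 - 22 = 16918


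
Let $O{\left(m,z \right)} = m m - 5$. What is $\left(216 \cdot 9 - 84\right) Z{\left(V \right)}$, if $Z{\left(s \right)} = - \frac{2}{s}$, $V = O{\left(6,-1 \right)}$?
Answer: $-120$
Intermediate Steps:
$O{\left(m,z \right)} = -5 + m^{2}$ ($O{\left(m,z \right)} = m^{2} - 5 = -5 + m^{2}$)
$V = 31$ ($V = -5 + 6^{2} = -5 + 36 = 31$)
$\left(216 \cdot 9 - 84\right) Z{\left(V \right)} = \left(216 \cdot 9 - 84\right) \left(- \frac{2}{31}\right) = \left(1944 - 84\right) \left(\left(-2\right) \frac{1}{31}\right) = 1860 \left(- \frac{2}{31}\right) = -120$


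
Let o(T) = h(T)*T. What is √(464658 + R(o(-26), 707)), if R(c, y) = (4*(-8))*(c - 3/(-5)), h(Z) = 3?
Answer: √11678370/5 ≈ 683.47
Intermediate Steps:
o(T) = 3*T
R(c, y) = -96/5 - 32*c (R(c, y) = -32*(c - 3*(-1)/5) = -32*(c - 1*(-⅗)) = -32*(c + ⅗) = -32*(⅗ + c) = -96/5 - 32*c)
√(464658 + R(o(-26), 707)) = √(464658 + (-96/5 - 96*(-26))) = √(464658 + (-96/5 - 32*(-78))) = √(464658 + (-96/5 + 2496)) = √(464658 + 12384/5) = √(2335674/5) = √11678370/5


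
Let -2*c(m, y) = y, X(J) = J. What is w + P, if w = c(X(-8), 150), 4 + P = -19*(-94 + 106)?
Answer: -307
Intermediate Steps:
P = -232 (P = -4 - 19*(-94 + 106) = -4 - 19*12 = -4 - 228 = -232)
c(m, y) = -y/2
w = -75 (w = -1/2*150 = -75)
w + P = -75 - 232 = -307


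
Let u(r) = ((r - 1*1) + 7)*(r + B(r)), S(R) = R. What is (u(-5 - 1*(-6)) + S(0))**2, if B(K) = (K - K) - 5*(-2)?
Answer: 5929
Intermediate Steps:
B(K) = 10 (B(K) = 0 + 10 = 10)
u(r) = (6 + r)*(10 + r) (u(r) = ((r - 1*1) + 7)*(r + 10) = ((r - 1) + 7)*(10 + r) = ((-1 + r) + 7)*(10 + r) = (6 + r)*(10 + r))
(u(-5 - 1*(-6)) + S(0))**2 = ((60 + (-5 - 1*(-6))**2 + 16*(-5 - 1*(-6))) + 0)**2 = ((60 + (-5 + 6)**2 + 16*(-5 + 6)) + 0)**2 = ((60 + 1**2 + 16*1) + 0)**2 = ((60 + 1 + 16) + 0)**2 = (77 + 0)**2 = 77**2 = 5929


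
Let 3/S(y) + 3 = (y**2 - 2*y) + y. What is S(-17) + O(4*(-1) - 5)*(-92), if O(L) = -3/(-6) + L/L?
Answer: -13937/101 ≈ -137.99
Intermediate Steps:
S(y) = 3/(-3 + y**2 - y) (S(y) = 3/(-3 + ((y**2 - 2*y) + y)) = 3/(-3 + (y**2 - y)) = 3/(-3 + y**2 - y))
O(L) = 3/2 (O(L) = -3*(-1/6) + 1 = 1/2 + 1 = 3/2)
S(-17) + O(4*(-1) - 5)*(-92) = 3/(-3 + (-17)**2 - 1*(-17)) + (3/2)*(-92) = 3/(-3 + 289 + 17) - 138 = 3/303 - 138 = 3*(1/303) - 138 = 1/101 - 138 = -13937/101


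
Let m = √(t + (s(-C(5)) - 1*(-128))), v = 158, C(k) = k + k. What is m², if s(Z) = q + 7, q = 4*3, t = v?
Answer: 305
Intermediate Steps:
C(k) = 2*k
t = 158
q = 12
s(Z) = 19 (s(Z) = 12 + 7 = 19)
m = √305 (m = √(158 + (19 - 1*(-128))) = √(158 + (19 + 128)) = √(158 + 147) = √305 ≈ 17.464)
m² = (√305)² = 305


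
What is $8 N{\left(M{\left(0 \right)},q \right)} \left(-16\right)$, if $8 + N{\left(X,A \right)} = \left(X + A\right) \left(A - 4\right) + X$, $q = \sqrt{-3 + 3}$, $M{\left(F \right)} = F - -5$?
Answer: $2944$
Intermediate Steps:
$M{\left(F \right)} = 5 + F$ ($M{\left(F \right)} = F + 5 = 5 + F$)
$q = 0$ ($q = \sqrt{0} = 0$)
$N{\left(X,A \right)} = -8 + X + \left(-4 + A\right) \left(A + X\right)$ ($N{\left(X,A \right)} = -8 + \left(\left(X + A\right) \left(A - 4\right) + X\right) = -8 + \left(\left(A + X\right) \left(-4 + A\right) + X\right) = -8 + \left(\left(-4 + A\right) \left(A + X\right) + X\right) = -8 + \left(X + \left(-4 + A\right) \left(A + X\right)\right) = -8 + X + \left(-4 + A\right) \left(A + X\right)$)
$8 N{\left(M{\left(0 \right)},q \right)} \left(-16\right) = 8 \left(-8 + 0^{2} - 0 - 3 \left(5 + 0\right) + 0 \left(5 + 0\right)\right) \left(-16\right) = 8 \left(-8 + 0 + 0 - 15 + 0 \cdot 5\right) \left(-16\right) = 8 \left(-8 + 0 + 0 - 15 + 0\right) \left(-16\right) = 8 \left(-23\right) \left(-16\right) = \left(-184\right) \left(-16\right) = 2944$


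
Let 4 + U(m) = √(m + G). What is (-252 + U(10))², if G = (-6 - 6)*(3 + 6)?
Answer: 65438 - 3584*I*√2 ≈ 65438.0 - 5068.5*I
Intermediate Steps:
G = -108 (G = -12*9 = -108)
U(m) = -4 + √(-108 + m) (U(m) = -4 + √(m - 108) = -4 + √(-108 + m))
(-252 + U(10))² = (-252 + (-4 + √(-108 + 10)))² = (-252 + (-4 + √(-98)))² = (-252 + (-4 + 7*I*√2))² = (-256 + 7*I*√2)²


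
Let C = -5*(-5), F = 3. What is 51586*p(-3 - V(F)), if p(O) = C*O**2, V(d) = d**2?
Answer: 185709600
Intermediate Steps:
C = 25
p(O) = 25*O**2
51586*p(-3 - V(F)) = 51586*(25*(-3 - 1*3**2)**2) = 51586*(25*(-3 - 1*9)**2) = 51586*(25*(-3 - 9)**2) = 51586*(25*(-12)**2) = 51586*(25*144) = 51586*3600 = 185709600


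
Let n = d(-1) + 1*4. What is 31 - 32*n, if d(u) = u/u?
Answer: -129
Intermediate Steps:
d(u) = 1
n = 5 (n = 1 + 1*4 = 1 + 4 = 5)
31 - 32*n = 31 - 32*5 = 31 - 160 = -129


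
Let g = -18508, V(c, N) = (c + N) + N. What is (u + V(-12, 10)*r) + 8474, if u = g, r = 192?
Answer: -8498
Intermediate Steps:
V(c, N) = c + 2*N (V(c, N) = (N + c) + N = c + 2*N)
u = -18508
(u + V(-12, 10)*r) + 8474 = (-18508 + (-12 + 2*10)*192) + 8474 = (-18508 + (-12 + 20)*192) + 8474 = (-18508 + 8*192) + 8474 = (-18508 + 1536) + 8474 = -16972 + 8474 = -8498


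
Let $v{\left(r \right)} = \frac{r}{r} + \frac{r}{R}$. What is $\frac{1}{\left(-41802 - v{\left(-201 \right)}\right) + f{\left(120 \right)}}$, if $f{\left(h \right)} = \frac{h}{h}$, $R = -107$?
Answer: $- \frac{107}{4473015} \approx -2.3921 \cdot 10^{-5}$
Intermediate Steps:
$f{\left(h \right)} = 1$
$v{\left(r \right)} = 1 - \frac{r}{107}$ ($v{\left(r \right)} = \frac{r}{r} + \frac{r}{-107} = 1 + r \left(- \frac{1}{107}\right) = 1 - \frac{r}{107}$)
$\frac{1}{\left(-41802 - v{\left(-201 \right)}\right) + f{\left(120 \right)}} = \frac{1}{\left(-41802 - \left(1 - - \frac{201}{107}\right)\right) + 1} = \frac{1}{\left(-41802 - \left(1 + \frac{201}{107}\right)\right) + 1} = \frac{1}{\left(-41802 - \frac{308}{107}\right) + 1} = \frac{1}{- \frac{4473122}{107} + 1} = \frac{1}{- \frac{4473015}{107}} = - \frac{107}{4473015}$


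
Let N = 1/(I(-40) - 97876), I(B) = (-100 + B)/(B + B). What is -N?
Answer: 4/391497 ≈ 1.0217e-5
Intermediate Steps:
I(B) = (-100 + B)/(2*B) (I(B) = (-100 + B)/((2*B)) = (-100 + B)*(1/(2*B)) = (-100 + B)/(2*B))
N = -4/391497 (N = 1/((½)*(-100 - 40)/(-40) - 97876) = 1/((½)*(-1/40)*(-140) - 97876) = 1/(7/4 - 97876) = 1/(-391497/4) = -4/391497 ≈ -1.0217e-5)
-N = -1*(-4/391497) = 4/391497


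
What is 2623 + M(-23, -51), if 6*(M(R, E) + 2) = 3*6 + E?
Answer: 5231/2 ≈ 2615.5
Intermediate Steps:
M(R, E) = 1 + E/6 (M(R, E) = -2 + (3*6 + E)/6 = -2 + (18 + E)/6 = -2 + (3 + E/6) = 1 + E/6)
2623 + M(-23, -51) = 2623 + (1 + (1/6)*(-51)) = 2623 + (1 - 17/2) = 2623 - 15/2 = 5231/2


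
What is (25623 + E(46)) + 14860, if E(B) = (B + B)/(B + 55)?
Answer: 4088875/101 ≈ 40484.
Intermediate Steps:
E(B) = 2*B/(55 + B) (E(B) = (2*B)/(55 + B) = 2*B/(55 + B))
(25623 + E(46)) + 14860 = (25623 + 2*46/(55 + 46)) + 14860 = (25623 + 2*46/101) + 14860 = (25623 + 2*46*(1/101)) + 14860 = (25623 + 92/101) + 14860 = 2588015/101 + 14860 = 4088875/101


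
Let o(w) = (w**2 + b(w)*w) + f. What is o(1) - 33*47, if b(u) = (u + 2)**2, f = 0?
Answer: -1541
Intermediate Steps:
b(u) = (2 + u)**2
o(w) = w**2 + w*(2 + w)**2 (o(w) = (w**2 + (2 + w)**2*w) + 0 = (w**2 + w*(2 + w)**2) + 0 = w**2 + w*(2 + w)**2)
o(1) - 33*47 = 1*(1 + (2 + 1)**2) - 33*47 = 1*(1 + 3**2) - 1551 = 1*(1 + 9) - 1551 = 1*10 - 1551 = 10 - 1551 = -1541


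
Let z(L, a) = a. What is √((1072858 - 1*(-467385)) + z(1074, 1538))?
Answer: 3*√171309 ≈ 1241.7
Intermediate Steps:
√((1072858 - 1*(-467385)) + z(1074, 1538)) = √((1072858 - 1*(-467385)) + 1538) = √((1072858 + 467385) + 1538) = √(1540243 + 1538) = √1541781 = 3*√171309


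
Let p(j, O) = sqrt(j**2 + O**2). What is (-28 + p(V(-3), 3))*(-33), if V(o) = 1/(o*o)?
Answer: 924 - 11*sqrt(730)/3 ≈ 824.93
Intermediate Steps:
V(o) = o**(-2) (V(o) = 1/(o**2) = o**(-2))
p(j, O) = sqrt(O**2 + j**2)
(-28 + p(V(-3), 3))*(-33) = (-28 + sqrt(3**2 + ((-3)**(-2))**2))*(-33) = (-28 + sqrt(9 + (1/9)**2))*(-33) = (-28 + sqrt(9 + 1/81))*(-33) = (-28 + sqrt(730/81))*(-33) = (-28 + sqrt(730)/9)*(-33) = 924 - 11*sqrt(730)/3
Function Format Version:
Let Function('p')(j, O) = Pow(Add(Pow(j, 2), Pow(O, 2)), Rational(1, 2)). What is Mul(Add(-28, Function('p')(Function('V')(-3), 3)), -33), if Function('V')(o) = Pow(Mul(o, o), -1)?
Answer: Add(924, Mul(Rational(-11, 3), Pow(730, Rational(1, 2)))) ≈ 824.93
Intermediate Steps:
Function('V')(o) = Pow(o, -2) (Function('V')(o) = Pow(Pow(o, 2), -1) = Pow(o, -2))
Function('p')(j, O) = Pow(Add(Pow(O, 2), Pow(j, 2)), Rational(1, 2))
Mul(Add(-28, Function('p')(Function('V')(-3), 3)), -33) = Mul(Add(-28, Pow(Add(Pow(3, 2), Pow(Pow(-3, -2), 2)), Rational(1, 2))), -33) = Mul(Add(-28, Pow(Add(9, Pow(Rational(1, 9), 2)), Rational(1, 2))), -33) = Mul(Add(-28, Pow(Add(9, Rational(1, 81)), Rational(1, 2))), -33) = Mul(Add(-28, Pow(Rational(730, 81), Rational(1, 2))), -33) = Mul(Add(-28, Mul(Rational(1, 9), Pow(730, Rational(1, 2)))), -33) = Add(924, Mul(Rational(-11, 3), Pow(730, Rational(1, 2))))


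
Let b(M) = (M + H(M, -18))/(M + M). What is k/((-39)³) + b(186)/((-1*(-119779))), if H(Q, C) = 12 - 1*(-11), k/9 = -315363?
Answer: 425814517411/8899405476 ≈ 47.848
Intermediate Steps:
k = -2838267 (k = 9*(-315363) = -2838267)
H(Q, C) = 23 (H(Q, C) = 12 + 11 = 23)
b(M) = (23 + M)/(2*M) (b(M) = (M + 23)/(M + M) = (23 + M)/((2*M)) = (23 + M)*(1/(2*M)) = (23 + M)/(2*M))
k/((-39)³) + b(186)/((-1*(-119779))) = -2838267/((-39)³) + ((½)*(23 + 186)/186)/((-1*(-119779))) = -2838267/(-59319) + ((½)*(1/186)*209)/119779 = -2838267*(-1/59319) + (209/372)*(1/119779) = 105121/2197 + 19/4050708 = 425814517411/8899405476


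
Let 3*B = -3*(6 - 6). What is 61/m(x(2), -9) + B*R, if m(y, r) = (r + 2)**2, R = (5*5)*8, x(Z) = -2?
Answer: 61/49 ≈ 1.2449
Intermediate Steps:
R = 200 (R = 25*8 = 200)
m(y, r) = (2 + r)**2
B = 0 (B = (-3*(6 - 6))/3 = (-3*0)/3 = (1/3)*0 = 0)
61/m(x(2), -9) + B*R = 61/((2 - 9)**2) + 0*200 = 61/((-7)**2) + 0 = 61/49 + 0 = 61/49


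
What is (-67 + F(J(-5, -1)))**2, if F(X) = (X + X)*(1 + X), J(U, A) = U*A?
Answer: 49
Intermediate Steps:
J(U, A) = A*U
F(X) = 2*X*(1 + X) (F(X) = (2*X)*(1 + X) = 2*X*(1 + X))
(-67 + F(J(-5, -1)))**2 = (-67 + 2*(-1*(-5))*(1 - 1*(-5)))**2 = (-67 + 2*5*(1 + 5))**2 = (-67 + 2*5*6)**2 = (-67 + 60)**2 = (-7)**2 = 49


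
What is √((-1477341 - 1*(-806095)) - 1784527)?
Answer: I*√2455773 ≈ 1567.1*I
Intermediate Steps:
√((-1477341 - 1*(-806095)) - 1784527) = √((-1477341 + 806095) - 1784527) = √(-671246 - 1784527) = √(-2455773) = I*√2455773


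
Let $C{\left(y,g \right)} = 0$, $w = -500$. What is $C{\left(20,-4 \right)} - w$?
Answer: $500$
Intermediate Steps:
$C{\left(20,-4 \right)} - w = 0 - -500 = 0 + 500 = 500$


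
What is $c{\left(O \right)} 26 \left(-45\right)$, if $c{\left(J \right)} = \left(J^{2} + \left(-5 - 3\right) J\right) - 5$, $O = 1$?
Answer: $14040$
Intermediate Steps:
$c{\left(J \right)} = -5 + J^{2} - 8 J$ ($c{\left(J \right)} = \left(J^{2} + \left(-5 - 3\right) J\right) - 5 = \left(J^{2} - 8 J\right) - 5 = -5 + J^{2} - 8 J$)
$c{\left(O \right)} 26 \left(-45\right) = \left(-5 + 1^{2} - 8\right) 26 \left(-45\right) = \left(-5 + 1 - 8\right) 26 \left(-45\right) = \left(-12\right) 26 \left(-45\right) = \left(-312\right) \left(-45\right) = 14040$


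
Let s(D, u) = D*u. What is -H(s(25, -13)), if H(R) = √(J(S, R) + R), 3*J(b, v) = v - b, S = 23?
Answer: -21*I ≈ -21.0*I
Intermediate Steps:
J(b, v) = -b/3 + v/3 (J(b, v) = (v - b)/3 = -b/3 + v/3)
H(R) = √(-23/3 + 4*R/3) (H(R) = √((-⅓*23 + R/3) + R) = √((-23/3 + R/3) + R) = √(-23/3 + 4*R/3))
-H(s(25, -13)) = -√(-69 + 12*(25*(-13)))/3 = -√(-69 + 12*(-325))/3 = -√(-69 - 3900)/3 = -√(-3969)/3 = -63*I/3 = -21*I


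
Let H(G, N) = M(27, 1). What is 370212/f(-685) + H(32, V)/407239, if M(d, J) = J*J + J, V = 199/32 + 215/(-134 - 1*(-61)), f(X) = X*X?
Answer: 150765703118/191086719775 ≈ 0.78899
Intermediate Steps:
f(X) = X²
V = 7647/2336 (V = 199*(1/32) + 215/(-134 + 61) = 199/32 + 215/(-73) = 199/32 + 215*(-1/73) = 199/32 - 215/73 = 7647/2336 ≈ 3.2735)
M(d, J) = J + J² (M(d, J) = J² + J = J + J²)
H(G, N) = 2 (H(G, N) = 1*(1 + 1) = 1*2 = 2)
370212/f(-685) + H(32, V)/407239 = 370212/((-685)²) + 2/407239 = 370212/469225 + 2*(1/407239) = 370212*(1/469225) + 2/407239 = 370212/469225 + 2/407239 = 150765703118/191086719775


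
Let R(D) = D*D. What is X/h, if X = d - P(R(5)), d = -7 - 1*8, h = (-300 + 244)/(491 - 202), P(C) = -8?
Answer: 289/8 ≈ 36.125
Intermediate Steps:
R(D) = D²
h = -56/289 ≈ -0.19377
d = -15 (d = -7 - 8 = -15)
X = -7 (X = -15 - 1*(-8) = -15 + 8 = -7)
X/h = -7/(-56/289) = -7*(-289/56) = 289/8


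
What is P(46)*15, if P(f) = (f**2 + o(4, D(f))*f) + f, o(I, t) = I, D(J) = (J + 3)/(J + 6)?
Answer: 35190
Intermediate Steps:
D(J) = (3 + J)/(6 + J)
P(f) = f**2 + 5*f (P(f) = (f**2 + 4*f) + f = f**2 + 5*f)
P(46)*15 = (46*(5 + 46))*15 = (46*51)*15 = 2346*15 = 35190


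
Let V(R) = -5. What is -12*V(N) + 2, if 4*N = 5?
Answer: 62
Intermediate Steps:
N = 5/4 (N = (¼)*5 = 5/4 ≈ 1.2500)
-12*V(N) + 2 = -12*(-5) + 2 = 60 + 2 = 62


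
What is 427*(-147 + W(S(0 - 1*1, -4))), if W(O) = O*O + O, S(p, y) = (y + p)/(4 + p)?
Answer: -560651/9 ≈ -62295.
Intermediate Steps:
S(p, y) = (p + y)/(4 + p)
W(O) = O + O² (W(O) = O² + O = O + O²)
427*(-147 + W(S(0 - 1*1, -4))) = 427*(-147 + (((0 - 1*1) - 4)/(4 + (0 - 1*1)))*(1 + ((0 - 1*1) - 4)/(4 + (0 - 1*1)))) = 427*(-147 + (((0 - 1) - 4)/(4 + (0 - 1)))*(1 + ((0 - 1) - 4)/(4 + (0 - 1)))) = 427*(-147 + ((-1 - 4)/(4 - 1))*(1 + (-1 - 4)/(4 - 1))) = 427*(-147 + (-5/3)*(1 - 5/3)) = 427*(-147 + ((⅓)*(-5))*(1 + (⅓)*(-5))) = 427*(-147 - 5*(1 - 5/3)/3) = 427*(-147 - 5/3*(-⅔)) = 427*(-147 + 10/9) = 427*(-1313/9) = -560651/9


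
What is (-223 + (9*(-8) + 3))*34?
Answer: -9928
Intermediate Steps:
(-223 + (9*(-8) + 3))*34 = (-223 + (-72 + 3))*34 = (-223 - 69)*34 = -292*34 = -9928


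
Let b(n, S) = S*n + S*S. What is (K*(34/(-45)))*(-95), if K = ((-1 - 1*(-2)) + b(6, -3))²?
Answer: 41344/9 ≈ 4593.8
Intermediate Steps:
b(n, S) = S² + S*n (b(n, S) = S*n + S² = S² + S*n)
K = 64 (K = ((-1 - 1*(-2)) - 3*(-3 + 6))² = ((-1 + 2) - 3*3)² = (1 - 9)² = (-8)² = 64)
(K*(34/(-45)))*(-95) = (64*(34/(-45)))*(-95) = (64*(34*(-1/45)))*(-95) = (64*(-34/45))*(-95) = -2176/45*(-95) = 41344/9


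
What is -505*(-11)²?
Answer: -61105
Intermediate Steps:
-505*(-11)² = -505*121 = -61105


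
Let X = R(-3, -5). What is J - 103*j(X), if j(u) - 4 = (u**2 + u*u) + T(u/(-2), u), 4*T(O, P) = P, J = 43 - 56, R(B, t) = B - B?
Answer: -425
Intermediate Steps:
R(B, t) = 0
J = -13
T(O, P) = P/4
X = 0
j(u) = 4 + 2*u**2 + u/4 (j(u) = 4 + ((u**2 + u*u) + u/4) = 4 + ((u**2 + u**2) + u/4) = 4 + (2*u**2 + u/4) = 4 + 2*u**2 + u/4)
J - 103*j(X) = -13 - 103*(4 + 2*0**2 + (1/4)*0) = -13 - 103*(4 + 2*0 + 0) = -13 - 103*(4 + 0 + 0) = -13 - 103*4 = -13 - 412 = -425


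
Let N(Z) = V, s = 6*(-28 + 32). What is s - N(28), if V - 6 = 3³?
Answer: -9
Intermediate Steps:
V = 33 (V = 6 + 3³ = 6 + 27 = 33)
s = 24 (s = 6*4 = 24)
N(Z) = 33
s - N(28) = 24 - 1*33 = 24 - 33 = -9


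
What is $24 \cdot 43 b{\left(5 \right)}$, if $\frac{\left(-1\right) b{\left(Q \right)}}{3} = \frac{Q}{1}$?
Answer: $-15480$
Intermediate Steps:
$b{\left(Q \right)} = - 3 Q$ ($b{\left(Q \right)} = - 3 \frac{Q}{1} = - 3 Q 1 = - 3 Q$)
$24 \cdot 43 b{\left(5 \right)} = 24 \cdot 43 \left(\left(-3\right) 5\right) = 1032 \left(-15\right) = -15480$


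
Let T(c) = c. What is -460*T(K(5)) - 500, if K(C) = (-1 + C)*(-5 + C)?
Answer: -500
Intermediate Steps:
-460*T(K(5)) - 500 = -460*(5 + 5² - 6*5) - 500 = -460*(5 + 25 - 30) - 500 = -460*0 - 500 = 0 - 500 = -500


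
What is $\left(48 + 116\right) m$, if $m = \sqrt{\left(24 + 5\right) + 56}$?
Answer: $164 \sqrt{85} \approx 1512.0$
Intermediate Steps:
$m = \sqrt{85}$ ($m = \sqrt{29 + 56} = \sqrt{85} \approx 9.2195$)
$\left(48 + 116\right) m = \left(48 + 116\right) \sqrt{85} = 164 \sqrt{85}$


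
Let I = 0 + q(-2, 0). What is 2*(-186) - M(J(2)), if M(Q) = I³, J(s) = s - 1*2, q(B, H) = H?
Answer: -372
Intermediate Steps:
I = 0 (I = 0 + 0 = 0)
J(s) = -2 + s (J(s) = s - 2 = -2 + s)
M(Q) = 0 (M(Q) = 0³ = 0)
2*(-186) - M(J(2)) = 2*(-186) - 1*0 = -372 + 0 = -372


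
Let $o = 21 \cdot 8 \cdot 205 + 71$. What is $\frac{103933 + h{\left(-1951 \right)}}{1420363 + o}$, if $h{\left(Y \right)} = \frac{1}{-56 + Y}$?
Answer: $\frac{104296765}{1459966059} \approx 0.071438$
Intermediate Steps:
$o = 34511$ ($o = 168 \cdot 205 + 71 = 34440 + 71 = 34511$)
$\frac{103933 + h{\left(-1951 \right)}}{1420363 + o} = \frac{103933 + \frac{1}{-56 - 1951}}{1420363 + 34511} = \frac{103933 + \frac{1}{-2007}}{1454874} = \left(103933 - \frac{1}{2007}\right) \frac{1}{1454874} = \frac{208593530}{2007} \cdot \frac{1}{1454874} = \frac{104296765}{1459966059}$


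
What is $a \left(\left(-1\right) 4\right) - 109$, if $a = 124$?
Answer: $-605$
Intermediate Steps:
$a \left(\left(-1\right) 4\right) - 109 = 124 \left(\left(-1\right) 4\right) - 109 = 124 \left(-4\right) - 109 = -496 - 109 = -605$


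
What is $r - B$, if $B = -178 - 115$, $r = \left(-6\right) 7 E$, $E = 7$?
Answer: $-1$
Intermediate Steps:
$r = -294$ ($r = \left(-6\right) 7 \cdot 7 = \left(-42\right) 7 = -294$)
$B = -293$
$r - B = -294 - -293 = -294 + 293 = -1$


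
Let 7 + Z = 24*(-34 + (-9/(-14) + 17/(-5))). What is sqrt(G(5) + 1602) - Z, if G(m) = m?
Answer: 31121/35 + sqrt(1607) ≈ 929.26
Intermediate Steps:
Z = -31121/35 (Z = -7 + 24*(-34 + (-9/(-14) + 17/(-5))) = -7 + 24*(-34 + (-9*(-1/14) + 17*(-1/5))) = -7 + 24*(-34 + (9/14 - 17/5)) = -7 + 24*(-34 - 193/70) = -7 + 24*(-2573/70) = -7 - 30876/35 = -31121/35 ≈ -889.17)
sqrt(G(5) + 1602) - Z = sqrt(5 + 1602) - 1*(-31121/35) = sqrt(1607) + 31121/35 = 31121/35 + sqrt(1607)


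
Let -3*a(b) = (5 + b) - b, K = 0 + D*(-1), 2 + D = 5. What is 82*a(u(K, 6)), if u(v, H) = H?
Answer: -410/3 ≈ -136.67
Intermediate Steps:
D = 3 (D = -2 + 5 = 3)
K = -3 (K = 0 + 3*(-1) = 0 - 3 = -3)
a(b) = -5/3 (a(b) = -((5 + b) - b)/3 = -⅓*5 = -5/3)
82*a(u(K, 6)) = 82*(-5/3) = -410/3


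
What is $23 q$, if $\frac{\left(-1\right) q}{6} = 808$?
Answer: $-111504$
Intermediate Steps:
$q = -4848$ ($q = \left(-6\right) 808 = -4848$)
$23 q = 23 \left(-4848\right) = -111504$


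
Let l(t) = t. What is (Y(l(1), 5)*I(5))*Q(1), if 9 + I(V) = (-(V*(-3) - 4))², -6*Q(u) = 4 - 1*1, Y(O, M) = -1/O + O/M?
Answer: 704/5 ≈ 140.80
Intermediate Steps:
Q(u) = -½ (Q(u) = -(4 - 1*1)/6 = -(4 - 1)/6 = -⅙*3 = -½)
I(V) = -9 + (4 + 3*V)² (I(V) = -9 + (-(V*(-3) - 4))² = -9 + (-(-3*V - 4))² = -9 + (-(-4 - 3*V))² = -9 + (4 + 3*V)²)
(Y(l(1), 5)*I(5))*Q(1) = ((-1/1 + 1/5)*(-9 + (4 + 3*5)²))*(-½) = ((-1*1 + 1*(⅕))*(-9 + (4 + 15)²))*(-½) = ((-1 + ⅕)*(-9 + 19²))*(-½) = -4*(-9 + 361)/5*(-½) = -⅘*352*(-½) = -1408/5*(-½) = 704/5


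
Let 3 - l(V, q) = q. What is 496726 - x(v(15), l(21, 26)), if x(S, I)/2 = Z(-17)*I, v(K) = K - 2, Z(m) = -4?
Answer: 496542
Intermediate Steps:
l(V, q) = 3 - q
v(K) = -2 + K
x(S, I) = -8*I (x(S, I) = 2*(-4*I) = -8*I)
496726 - x(v(15), l(21, 26)) = 496726 - (-8)*(3 - 1*26) = 496726 - (-8)*(3 - 26) = 496726 - (-8)*(-23) = 496726 - 1*184 = 496726 - 184 = 496542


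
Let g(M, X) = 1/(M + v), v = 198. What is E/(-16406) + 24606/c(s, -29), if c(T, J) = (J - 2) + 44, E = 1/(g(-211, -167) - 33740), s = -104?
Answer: 13620397907425/7196016126 ≈ 1892.8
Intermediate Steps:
g(M, X) = 1/(198 + M) (g(M, X) = 1/(M + 198) = 1/(198 + M))
E = -13/438621 (E = 1/(1/(198 - 211) - 33740) = 1/(1/(-13) - 33740) = 1/(-1/13 - 33740) = 1/(-438621/13) = -13/438621 ≈ -2.9638e-5)
c(T, J) = 42 + J (c(T, J) = (-2 + J) + 44 = 42 + J)
E/(-16406) + 24606/c(s, -29) = -13/438621/(-16406) + 24606/(42 - 29) = -13/438621*(-1/16406) + 24606/13 = 1/553539702 + 24606*(1/13) = 1/553539702 + 24606/13 = 13620397907425/7196016126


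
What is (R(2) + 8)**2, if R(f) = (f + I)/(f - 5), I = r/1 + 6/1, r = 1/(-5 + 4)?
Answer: 289/9 ≈ 32.111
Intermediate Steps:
r = -1 (r = 1/(-1) = -1)
I = 5 (I = -1/1 + 6/1 = -1*1 + 6*1 = -1 + 6 = 5)
R(f) = (5 + f)/(-5 + f) (R(f) = (f + 5)/(f - 5) = (5 + f)/(-5 + f))
(R(2) + 8)**2 = ((5 + 2)/(-5 + 2) + 8)**2 = (7/(-3) + 8)**2 = (-1/3*7 + 8)**2 = (-7/3 + 8)**2 = (17/3)**2 = 289/9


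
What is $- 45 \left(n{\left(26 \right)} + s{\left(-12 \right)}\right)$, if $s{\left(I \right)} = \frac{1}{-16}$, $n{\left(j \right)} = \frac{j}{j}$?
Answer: $- \frac{675}{16} \approx -42.188$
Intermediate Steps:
$n{\left(j \right)} = 1$
$s{\left(I \right)} = - \frac{1}{16}$
$- 45 \left(n{\left(26 \right)} + s{\left(-12 \right)}\right) = - 45 \left(1 - \frac{1}{16}\right) = \left(-45\right) \frac{15}{16} = - \frac{675}{16}$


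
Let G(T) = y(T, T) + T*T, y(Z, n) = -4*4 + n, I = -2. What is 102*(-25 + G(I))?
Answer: -3978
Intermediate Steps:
y(Z, n) = -16 + n
G(T) = -16 + T + T² (G(T) = (-16 + T) + T*T = (-16 + T) + T² = -16 + T + T²)
102*(-25 + G(I)) = 102*(-25 + (-16 - 2 + (-2)²)) = 102*(-25 + (-16 - 2 + 4)) = 102*(-25 - 14) = 102*(-39) = -3978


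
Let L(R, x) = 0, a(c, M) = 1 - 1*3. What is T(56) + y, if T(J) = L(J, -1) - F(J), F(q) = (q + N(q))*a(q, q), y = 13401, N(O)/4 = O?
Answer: 13961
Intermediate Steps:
a(c, M) = -2 (a(c, M) = 1 - 3 = -2)
N(O) = 4*O
F(q) = -10*q (F(q) = (q + 4*q)*(-2) = (5*q)*(-2) = -10*q)
T(J) = 10*J (T(J) = 0 - (-10)*J = 0 + 10*J = 10*J)
T(56) + y = 10*56 + 13401 = 560 + 13401 = 13961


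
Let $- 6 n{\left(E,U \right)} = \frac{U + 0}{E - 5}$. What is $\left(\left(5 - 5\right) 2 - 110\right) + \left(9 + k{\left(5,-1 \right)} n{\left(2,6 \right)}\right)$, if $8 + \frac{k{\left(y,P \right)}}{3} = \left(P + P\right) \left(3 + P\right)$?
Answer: $-113$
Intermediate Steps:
$n{\left(E,U \right)} = - \frac{U}{6 \left(-5 + E\right)}$ ($n{\left(E,U \right)} = - \frac{\left(U + 0\right) \frac{1}{E - 5}}{6} = - \frac{U \frac{1}{-5 + E}}{6} = - \frac{U}{6 \left(-5 + E\right)}$)
$k{\left(y,P \right)} = -24 + 6 P \left(3 + P\right)$ ($k{\left(y,P \right)} = -24 + 3 \left(P + P\right) \left(3 + P\right) = -24 + 3 \cdot 2 P \left(3 + P\right) = -24 + 6 P \left(3 + P\right)$)
$\left(\left(5 - 5\right) 2 - 110\right) + \left(9 + k{\left(5,-1 \right)} n{\left(2,6 \right)}\right) = \left(\left(5 - 5\right) 2 - 110\right) + \left(9 + \left(-24 + 6 \left(-1\right)^{2} + 18 \left(-1\right)\right) \left(\left(-1\right) 6 \frac{1}{-30 + 6 \cdot 2}\right)\right) = \left(0 \cdot 2 - 110\right) + \left(9 + \left(-24 + 6 \cdot 1 - 18\right) \left(\left(-1\right) 6 \frac{1}{-30 + 12}\right)\right) = \left(0 - 110\right) + \left(9 + \left(-24 + 6 - 18\right) \left(\left(-1\right) 6 \frac{1}{-18}\right)\right) = -110 + \left(9 - 36 \left(\left(-1\right) 6 \left(- \frac{1}{18}\right)\right)\right) = -110 + \left(9 - 12\right) = -110 - 3 = -113$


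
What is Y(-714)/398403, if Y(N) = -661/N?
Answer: 661/284459742 ≈ 2.3237e-6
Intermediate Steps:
Y(-714)/398403 = -661/(-714)/398403 = -661*(-1/714)*(1/398403) = (661/714)*(1/398403) = 661/284459742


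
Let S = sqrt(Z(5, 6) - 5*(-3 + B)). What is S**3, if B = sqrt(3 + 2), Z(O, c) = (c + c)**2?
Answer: (159 - 5*sqrt(5))**(3/2) ≈ 1797.2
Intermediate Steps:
Z(O, c) = 4*c**2 (Z(O, c) = (2*c)**2 = 4*c**2)
B = sqrt(5) ≈ 2.2361
S = sqrt(159 - 5*sqrt(5)) (S = sqrt(4*6**2 - 5*(-3 + sqrt(5))) = sqrt(4*36 + (15 - 5*sqrt(5))) = sqrt(144 + (15 - 5*sqrt(5))) = sqrt(159 - 5*sqrt(5)) ≈ 12.158)
S**3 = (sqrt(159 - 5*sqrt(5)))**3 = (159 - 5*sqrt(5))**(3/2)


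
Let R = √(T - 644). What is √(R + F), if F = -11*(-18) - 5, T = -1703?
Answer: √(193 + I*√2347) ≈ 14.0 + 1.7302*I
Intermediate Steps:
F = 193 (F = 198 - 5 = 193)
R = I*√2347 (R = √(-1703 - 644) = √(-2347) = I*√2347 ≈ 48.446*I)
√(R + F) = √(I*√2347 + 193) = √(193 + I*√2347)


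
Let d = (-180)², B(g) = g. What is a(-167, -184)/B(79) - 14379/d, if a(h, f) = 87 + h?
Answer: -1242647/853200 ≈ -1.4565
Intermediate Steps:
d = 32400
a(-167, -184)/B(79) - 14379/d = (87 - 167)/79 - 14379/32400 = -80*1/79 - 14379*1/32400 = -80/79 - 4793/10800 = -1242647/853200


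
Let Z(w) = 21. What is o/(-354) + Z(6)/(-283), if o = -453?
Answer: 40255/33394 ≈ 1.2055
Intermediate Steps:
o/(-354) + Z(6)/(-283) = -453/(-354) + 21/(-283) = -453*(-1/354) + 21*(-1/283) = 151/118 - 21/283 = 40255/33394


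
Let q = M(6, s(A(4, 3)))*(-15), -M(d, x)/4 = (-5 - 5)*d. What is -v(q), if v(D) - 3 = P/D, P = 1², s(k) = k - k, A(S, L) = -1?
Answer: -10799/3600 ≈ -2.9997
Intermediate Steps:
s(k) = 0
M(d, x) = 40*d (M(d, x) = -4*(-5 - 5)*d = -(-40)*d = 40*d)
P = 1
q = -3600 (q = (40*6)*(-15) = 240*(-15) = -3600)
v(D) = 3 + 1/D
-v(q) = -(3 + 1/(-3600)) = -(3 - 1/3600) = -1*10799/3600 = -10799/3600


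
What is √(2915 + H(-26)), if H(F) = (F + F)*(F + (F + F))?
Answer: √6971 ≈ 83.493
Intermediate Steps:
H(F) = 6*F² (H(F) = (2*F)*(F + 2*F) = (2*F)*(3*F) = 6*F²)
√(2915 + H(-26)) = √(2915 + 6*(-26)²) = √(2915 + 6*676) = √(2915 + 4056) = √6971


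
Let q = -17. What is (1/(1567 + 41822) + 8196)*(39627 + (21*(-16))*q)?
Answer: 5374428310685/14463 ≈ 3.7160e+8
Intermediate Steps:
(1/(1567 + 41822) + 8196)*(39627 + (21*(-16))*q) = (1/(1567 + 41822) + 8196)*(39627 + (21*(-16))*(-17)) = (1/43389 + 8196)*(39627 - 336*(-17)) = (1/43389 + 8196)*(39627 + 5712) = (355616245/43389)*45339 = 5374428310685/14463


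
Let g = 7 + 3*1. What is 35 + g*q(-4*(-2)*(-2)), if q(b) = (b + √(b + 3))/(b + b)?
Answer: 40 - 5*I*√13/16 ≈ 40.0 - 1.1267*I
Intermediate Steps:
g = 10 (g = 7 + 3 = 10)
q(b) = (b + √(3 + b))/(2*b) (q(b) = (b + √(3 + b))/((2*b)) = (b + √(3 + b))*(1/(2*b)) = (b + √(3 + b))/(2*b))
35 + g*q(-4*(-2)*(-2)) = 35 + 10*((-4*(-2)*(-2) + √(3 - 4*(-2)*(-2)))/(2*((-4*(-2)*(-2))))) = 35 + 10*((8*(-2) + √(3 + 8*(-2)))/(2*((8*(-2))))) = 35 + 10*((½)*(-16 + √(3 - 16))/(-16)) = 35 + 10*((½)*(-1/16)*(-16 + √(-13))) = 35 + 10*((½)*(-1/16)*(-16 + I*√13)) = 35 + 10*(½ - I*√13/32) = 35 + (5 - 5*I*√13/16) = 40 - 5*I*√13/16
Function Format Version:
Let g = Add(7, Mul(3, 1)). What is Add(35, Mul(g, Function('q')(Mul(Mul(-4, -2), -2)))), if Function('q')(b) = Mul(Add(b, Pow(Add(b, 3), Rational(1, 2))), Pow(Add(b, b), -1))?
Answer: Add(40, Mul(Rational(-5, 16), I, Pow(13, Rational(1, 2)))) ≈ Add(40.000, Mul(-1.1267, I))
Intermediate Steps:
g = 10 (g = Add(7, 3) = 10)
Function('q')(b) = Mul(Rational(1, 2), Pow(b, -1), Add(b, Pow(Add(3, b), Rational(1, 2)))) (Function('q')(b) = Mul(Add(b, Pow(Add(3, b), Rational(1, 2))), Pow(Mul(2, b), -1)) = Mul(Add(b, Pow(Add(3, b), Rational(1, 2))), Mul(Rational(1, 2), Pow(b, -1))) = Mul(Rational(1, 2), Pow(b, -1), Add(b, Pow(Add(3, b), Rational(1, 2)))))
Add(35, Mul(g, Function('q')(Mul(Mul(-4, -2), -2)))) = Add(35, Mul(10, Mul(Rational(1, 2), Pow(Mul(Mul(-4, -2), -2), -1), Add(Mul(Mul(-4, -2), -2), Pow(Add(3, Mul(Mul(-4, -2), -2)), Rational(1, 2)))))) = Add(35, Mul(10, Mul(Rational(1, 2), Pow(Mul(8, -2), -1), Add(Mul(8, -2), Pow(Add(3, Mul(8, -2)), Rational(1, 2)))))) = Add(35, Mul(10, Mul(Rational(1, 2), Pow(-16, -1), Add(-16, Pow(Add(3, -16), Rational(1, 2)))))) = Add(35, Mul(10, Mul(Rational(1, 2), Rational(-1, 16), Add(-16, Pow(-13, Rational(1, 2)))))) = Add(35, Mul(10, Mul(Rational(1, 2), Rational(-1, 16), Add(-16, Mul(I, Pow(13, Rational(1, 2))))))) = Add(35, Mul(10, Add(Rational(1, 2), Mul(Rational(-1, 32), I, Pow(13, Rational(1, 2)))))) = Add(35, Add(5, Mul(Rational(-5, 16), I, Pow(13, Rational(1, 2))))) = Add(40, Mul(Rational(-5, 16), I, Pow(13, Rational(1, 2))))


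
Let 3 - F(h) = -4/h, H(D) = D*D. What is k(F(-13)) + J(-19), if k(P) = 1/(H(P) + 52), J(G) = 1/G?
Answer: -358/10013 ≈ -0.035753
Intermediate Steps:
H(D) = D²
F(h) = 3 + 4/h (F(h) = 3 - (-4)/h = 3 + 4/h)
k(P) = 1/(52 + P²) (k(P) = 1/(P² + 52) = 1/(52 + P²))
k(F(-13)) + J(-19) = 1/(52 + (3 + 4/(-13))²) + 1/(-19) = 1/(52 + (3 + 4*(-1/13))²) - 1/19 = 1/(52 + (3 - 4/13)²) - 1/19 = 1/(52 + (35/13)²) - 1/19 = 1/(52 + 1225/169) - 1/19 = 1/(10013/169) - 1/19 = 169/10013 - 1/19 = -358/10013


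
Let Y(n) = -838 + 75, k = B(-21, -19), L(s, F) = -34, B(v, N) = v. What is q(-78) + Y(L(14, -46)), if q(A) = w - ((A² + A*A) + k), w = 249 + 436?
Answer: -12225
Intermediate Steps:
k = -21
Y(n) = -763
w = 685
q(A) = 706 - 2*A² (q(A) = 685 - ((A² + A*A) - 21) = 685 - ((A² + A²) - 21) = 685 - (2*A² - 21) = 685 - (-21 + 2*A²) = 685 + (21 - 2*A²) = 706 - 2*A²)
q(-78) + Y(L(14, -46)) = (706 - 2*(-78)²) - 763 = (706 - 2*6084) - 763 = (706 - 12168) - 763 = -11462 - 763 = -12225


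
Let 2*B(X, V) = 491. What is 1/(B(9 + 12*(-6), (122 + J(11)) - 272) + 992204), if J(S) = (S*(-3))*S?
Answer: 2/1984899 ≈ 1.0076e-6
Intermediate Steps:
J(S) = -3*S² (J(S) = (-3*S)*S = -3*S²)
B(X, V) = 491/2 (B(X, V) = (½)*491 = 491/2)
1/(B(9 + 12*(-6), (122 + J(11)) - 272) + 992204) = 1/(491/2 + 992204) = 1/(1984899/2) = 2/1984899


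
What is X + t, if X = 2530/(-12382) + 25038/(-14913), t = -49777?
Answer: -510656026866/10258487 ≈ -49779.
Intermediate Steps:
X = -19319467/10258487 (X = 2530*(-1/12382) + 25038*(-1/14913) = -1265/6191 - 2782/1657 = -19319467/10258487 ≈ -1.8833)
X + t = -19319467/10258487 - 49777 = -510656026866/10258487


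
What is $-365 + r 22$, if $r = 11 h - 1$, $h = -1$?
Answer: $-629$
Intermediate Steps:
$r = -12$ ($r = 11 \left(-1\right) - 1 = -11 - 1 = -12$)
$-365 + r 22 = -365 - 264 = -629$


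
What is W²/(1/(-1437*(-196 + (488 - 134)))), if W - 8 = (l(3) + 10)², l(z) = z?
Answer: -7113124134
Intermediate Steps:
W = 177 (W = 8 + (3 + 10)² = 8 + 13² = 8 + 169 = 177)
W²/(1/(-1437*(-196 + (488 - 134)))) = 177²/(1/(-1437*(-196 + (488 - 134)))) = 31329/(1/(-1437*(-196 + 354))) = 31329/(1/(-1437*158)) = 31329/(1/(-227046)) = 31329/(-1/227046) = 31329*(-227046) = -7113124134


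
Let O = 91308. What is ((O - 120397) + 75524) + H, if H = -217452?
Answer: -171017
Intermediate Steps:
((O - 120397) + 75524) + H = ((91308 - 120397) + 75524) - 217452 = (-29089 + 75524) - 217452 = 46435 - 217452 = -171017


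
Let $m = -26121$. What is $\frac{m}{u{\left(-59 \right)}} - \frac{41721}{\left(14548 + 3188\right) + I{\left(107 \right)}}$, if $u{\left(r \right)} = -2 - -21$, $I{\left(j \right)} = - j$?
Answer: $- \frac{461279808}{334951} \approx -1377.2$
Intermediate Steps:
$u{\left(r \right)} = 19$ ($u{\left(r \right)} = -2 + 21 = 19$)
$\frac{m}{u{\left(-59 \right)}} - \frac{41721}{\left(14548 + 3188\right) + I{\left(107 \right)}} = - \frac{26121}{19} - \frac{41721}{\left(14548 + 3188\right) - 107} = \left(-26121\right) \frac{1}{19} - \frac{41721}{17736 - 107} = - \frac{26121}{19} - \frac{41721}{17629} = - \frac{461279808}{334951}$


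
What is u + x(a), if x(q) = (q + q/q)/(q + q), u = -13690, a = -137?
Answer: -1875462/137 ≈ -13690.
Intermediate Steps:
x(q) = (1 + q)/(2*q) (x(q) = (q + 1)/((2*q)) = (1 + q)*(1/(2*q)) = (1 + q)/(2*q))
u + x(a) = -13690 + (1/2)*(1 - 137)/(-137) = -13690 + (1/2)*(-1/137)*(-136) = -13690 + 68/137 = -1875462/137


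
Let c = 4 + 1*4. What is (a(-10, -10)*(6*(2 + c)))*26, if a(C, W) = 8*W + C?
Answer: -140400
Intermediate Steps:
c = 8 (c = 4 + 4 = 8)
a(C, W) = C + 8*W
(a(-10, -10)*(6*(2 + c)))*26 = ((-10 + 8*(-10))*(6*(2 + 8)))*26 = ((-10 - 80)*(6*10))*26 = -90*60*26 = -5400*26 = -140400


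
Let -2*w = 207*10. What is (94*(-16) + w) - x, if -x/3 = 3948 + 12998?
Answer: 48299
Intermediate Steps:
w = -1035 (w = -207*10/2 = -½*2070 = -1035)
x = -50838 (x = -3*(3948 + 12998) = -3*16946 = -50838)
(94*(-16) + w) - x = (94*(-16) - 1035) - 1*(-50838) = (-1504 - 1035) + 50838 = -2539 + 50838 = 48299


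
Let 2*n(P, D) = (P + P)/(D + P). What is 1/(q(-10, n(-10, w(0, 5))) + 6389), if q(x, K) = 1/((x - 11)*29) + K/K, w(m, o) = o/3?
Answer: 609/3891509 ≈ 0.00015649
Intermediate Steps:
w(m, o) = o/3 (w(m, o) = o*(⅓) = o/3)
n(P, D) = P/(D + P) (n(P, D) = ((P + P)/(D + P))/2 = ((2*P)/(D + P))/2 = (2*P/(D + P))/2 = P/(D + P))
q(x, K) = 1 + 1/(29*(-11 + x)) (q(x, K) = (1/29)/(-11 + x) + 1 = 1/(29*(-11 + x)) + 1 = 1 + 1/(29*(-11 + x)))
1/(q(-10, n(-10, w(0, 5))) + 6389) = 1/((-318/29 - 10)/(-11 - 10) + 6389) = 1/(-608/29/(-21) + 6389) = 1/(-1/21*(-608/29) + 6389) = 1/(608/609 + 6389) = 1/(3891509/609) = 609/3891509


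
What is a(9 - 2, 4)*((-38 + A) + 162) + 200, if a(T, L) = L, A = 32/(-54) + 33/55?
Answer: 93964/135 ≈ 696.03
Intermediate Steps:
A = 1/135 (A = 32*(-1/54) + 33*(1/55) = -16/27 + 3/5 = 1/135 ≈ 0.0074074)
a(9 - 2, 4)*((-38 + A) + 162) + 200 = 4*((-38 + 1/135) + 162) + 200 = 4*(-5129/135 + 162) + 200 = 4*(16741/135) + 200 = 66964/135 + 200 = 93964/135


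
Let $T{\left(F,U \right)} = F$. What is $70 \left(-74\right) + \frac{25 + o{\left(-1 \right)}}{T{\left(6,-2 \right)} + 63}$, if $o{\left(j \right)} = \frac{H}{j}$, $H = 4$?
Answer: $- \frac{119133}{23} \approx -5179.7$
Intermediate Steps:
$o{\left(j \right)} = \frac{4}{j}$
$70 \left(-74\right) + \frac{25 + o{\left(-1 \right)}}{T{\left(6,-2 \right)} + 63} = 70 \left(-74\right) + \frac{25 + \frac{4}{-1}}{6 + 63} = -5180 + \frac{25 + 4 \left(-1\right)}{69} = -5180 + \left(25 - 4\right) \frac{1}{69} = -5180 + 21 \cdot \frac{1}{69} = -5180 + \frac{7}{23} = - \frac{119133}{23}$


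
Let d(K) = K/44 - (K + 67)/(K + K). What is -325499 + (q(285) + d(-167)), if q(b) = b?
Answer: -2389702561/7348 ≈ -3.2522e+5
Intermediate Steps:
d(K) = K/44 - (67 + K)/(2*K) (d(K) = K*(1/44) - (67 + K)/(2*K) = K/44 - (67 + K)*1/(2*K) = K/44 - (67 + K)/(2*K))
-325499 + (q(285) + d(-167)) = -325499 + (285 + (1/44)*(-1474 - 167*(-22 - 167))/(-167)) = -325499 + (285 + (1/44)*(-1/167)*(-1474 - 167*(-189))) = -325499 + (285 + (1/44)*(-1/167)*(-1474 + 31563)) = -325499 + (285 + (1/44)*(-1/167)*30089) = -325499 + (285 - 30089/7348) = -325499 + 2064091/7348 = -2389702561/7348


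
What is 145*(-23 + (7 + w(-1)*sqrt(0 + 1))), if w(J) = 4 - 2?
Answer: -2030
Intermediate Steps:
w(J) = 2
145*(-23 + (7 + w(-1)*sqrt(0 + 1))) = 145*(-23 + (7 + 2*sqrt(0 + 1))) = 145*(-23 + (7 + 2*sqrt(1))) = 145*(-23 + (7 + 2*1)) = 145*(-23 + (7 + 2)) = 145*(-23 + 9) = 145*(-14) = -2030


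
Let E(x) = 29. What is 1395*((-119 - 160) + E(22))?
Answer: -348750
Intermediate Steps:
1395*((-119 - 160) + E(22)) = 1395*((-119 - 160) + 29) = 1395*(-279 + 29) = 1395*(-250) = -348750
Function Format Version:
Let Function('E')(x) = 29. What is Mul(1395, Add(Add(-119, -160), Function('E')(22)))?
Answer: -348750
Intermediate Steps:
Mul(1395, Add(Add(-119, -160), Function('E')(22))) = Mul(1395, Add(Add(-119, -160), 29)) = Mul(1395, Add(-279, 29)) = Mul(1395, -250) = -348750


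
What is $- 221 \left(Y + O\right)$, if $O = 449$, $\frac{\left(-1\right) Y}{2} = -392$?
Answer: $-272493$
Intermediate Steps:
$Y = 784$ ($Y = \left(-2\right) \left(-392\right) = 784$)
$- 221 \left(Y + O\right) = - 221 \left(784 + 449\right) = \left(-221\right) 1233 = -272493$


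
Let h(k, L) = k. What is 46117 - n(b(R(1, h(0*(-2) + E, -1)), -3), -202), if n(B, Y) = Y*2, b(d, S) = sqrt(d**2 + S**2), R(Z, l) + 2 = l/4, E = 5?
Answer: 46521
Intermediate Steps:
R(Z, l) = -2 + l/4
b(d, S) = sqrt(S**2 + d**2)
n(B, Y) = 2*Y
46117 - n(b(R(1, h(0*(-2) + E, -1)), -3), -202) = 46117 - 2*(-202) = 46117 - 1*(-404) = 46117 + 404 = 46521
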